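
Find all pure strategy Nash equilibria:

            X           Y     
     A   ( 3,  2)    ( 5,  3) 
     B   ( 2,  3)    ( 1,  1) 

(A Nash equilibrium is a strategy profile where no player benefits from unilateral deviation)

Nash equilibrium: (A, Y)

Work:
Best responses:
  P1 vs X: payoffs [3, 2] → best response A (payoff 3)
  P1 vs Y: payoffs [5, 1] → best response A (payoff 5)
  P2 vs A: payoffs [2, 3] → best response Y (payoff 3)
  P2 vs B: payoffs [3, 1] → best response X (payoff 3)
Mutual best responses: (A,Y) → Nash equilibria.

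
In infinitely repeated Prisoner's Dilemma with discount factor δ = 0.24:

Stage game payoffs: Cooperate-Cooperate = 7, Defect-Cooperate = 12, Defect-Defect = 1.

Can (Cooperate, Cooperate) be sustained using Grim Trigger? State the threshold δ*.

δ* = 0.4545; since δ = 0.24 < 0.4545, cooperation cannot be sustained

Work:
For Grim Trigger:
Cooperate forever: 7/(1-δ)
Defect then punished: 12 + 1·δ/(1-δ)
Need: 7/(1-δ) ≥ 12 + 1·δ/(1-δ)
Solving: δ ≥ (T-R)/(T-P) = (12-7)/(12-1) = 0.4545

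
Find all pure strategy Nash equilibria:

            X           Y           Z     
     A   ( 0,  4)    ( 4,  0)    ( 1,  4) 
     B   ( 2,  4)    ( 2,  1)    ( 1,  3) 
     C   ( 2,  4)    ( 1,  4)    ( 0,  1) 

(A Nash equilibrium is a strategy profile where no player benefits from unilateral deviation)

Nash equilibrium: (A, Z), (B, X), (C, X)

Work:
Best responses:
  P1 vs X: payoffs [0, 2, 2] → best response B/C (payoff 2)
  P1 vs Y: payoffs [4, 2, 1] → best response A (payoff 4)
  P1 vs Z: payoffs [1, 1, 0] → best response A/B (payoff 1)
  P2 vs A: payoffs [4, 0, 4] → best response X/Z (payoff 4)
  P2 vs B: payoffs [4, 1, 3] → best response X (payoff 4)
  P2 vs C: payoffs [4, 4, 1] → best response X/Y (payoff 4)
Mutual best responses: (A,Z), (B,X), (C,X) → Nash equilibria.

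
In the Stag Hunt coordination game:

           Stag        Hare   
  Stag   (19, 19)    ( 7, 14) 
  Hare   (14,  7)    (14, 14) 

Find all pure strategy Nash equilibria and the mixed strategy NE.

Pure NE: (Stag, Stag) and (Hare, Hare); Mixed NE: p = 0.5833, q = 0.5833

Work:
Check pure NE:
(Stag, Stag): (19, 19) - no unilateral deviation beneficial
(Hare, Hare): (14, 14) - no unilateral deviation beneficial
Mixed NE: P1 plays Stag with p = 0.5833, P2 plays Stag with q = 0.5833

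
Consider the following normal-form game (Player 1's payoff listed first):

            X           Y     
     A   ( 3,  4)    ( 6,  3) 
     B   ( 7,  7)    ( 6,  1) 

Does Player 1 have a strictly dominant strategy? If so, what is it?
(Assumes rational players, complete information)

No strictly dominant strategy exists for Player 1

Work:
A strategy strictly dominates another if it gives a strictly higher payoff against every opponent action. Compare each pair of P1's strategies column-by-column:
  A vs B: [3 vs 7, 6 vs 6] → A does not strictly dominate B (column X: 3 ≤ 7)
  B vs A: [7 vs 3, 6 vs 6] → B does not strictly dominate A (column Y: 6 ≤ 6)
No single strategy strictly dominates all others → no strictly dominant strategy.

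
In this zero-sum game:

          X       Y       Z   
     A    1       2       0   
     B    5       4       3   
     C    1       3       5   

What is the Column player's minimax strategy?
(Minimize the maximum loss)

Column should play Y, value = 4

Work:
Column player minimizes Row's maximum payoff:
Column X: max payoff to Row = 5
Column Y: max payoff to Row = 4
Column Z: max payoff to Row = 5
Minimum is 4, achieved by column Y.
Minimax strategy: Y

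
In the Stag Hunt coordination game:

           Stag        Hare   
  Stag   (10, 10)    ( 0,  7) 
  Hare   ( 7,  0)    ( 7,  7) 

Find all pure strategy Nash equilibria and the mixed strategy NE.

Pure NE: (Stag, Stag) and (Hare, Hare); Mixed NE: p = 0.7, q = 0.7

Work:
Check pure NE:
(Stag, Stag): (10, 10) - no unilateral deviation beneficial
(Hare, Hare): (7, 7) - no unilateral deviation beneficial
Mixed NE: P1 plays Stag with p = 0.7, P2 plays Stag with q = 0.7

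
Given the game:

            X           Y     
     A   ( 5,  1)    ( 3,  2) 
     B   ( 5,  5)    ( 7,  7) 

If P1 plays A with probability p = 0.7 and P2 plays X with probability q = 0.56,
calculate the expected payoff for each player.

E[P1] = 4.648, E[P2] = 2.772

Work:
E[P1] = p·q·π₁(A,X) + p·(1-q)·π₁(A,Y) + (1-p)·q·π₁(B,X) + (1-p)·(1-q)·π₁(B,Y)
= 0.7·0.56·5 + 0.7·0.44·3 + 0.3·0.56·5 + 0.3·0.44·7
= 4.648

E[P2] = 2.772 (similar calculation)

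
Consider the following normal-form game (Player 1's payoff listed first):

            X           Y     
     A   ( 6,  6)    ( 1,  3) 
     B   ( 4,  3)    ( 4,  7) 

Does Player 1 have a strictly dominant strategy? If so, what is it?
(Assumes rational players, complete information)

No strictly dominant strategy exists for Player 1

Work:
A strategy strictly dominates another if it gives a strictly higher payoff against every opponent action. Compare each pair of P1's strategies column-by-column:
  A vs B: [6 vs 4, 1 vs 4] → A does not strictly dominate B (column Y: 1 ≤ 4)
  B vs A: [4 vs 6, 4 vs 1] → B does not strictly dominate A (column X: 4 ≤ 6)
No single strategy strictly dominates all others → no strictly dominant strategy.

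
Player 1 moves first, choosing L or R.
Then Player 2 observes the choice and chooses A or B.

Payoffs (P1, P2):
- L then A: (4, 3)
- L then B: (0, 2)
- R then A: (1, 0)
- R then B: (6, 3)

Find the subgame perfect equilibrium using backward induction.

P1 plays R, P2 plays A after L and B after R; Payoff (6, 3)

Work:
Backward induction:
After L: P2 chooses A → P1 gets 4
After R: P2 chooses B → P1 gets 6
P1 chooses R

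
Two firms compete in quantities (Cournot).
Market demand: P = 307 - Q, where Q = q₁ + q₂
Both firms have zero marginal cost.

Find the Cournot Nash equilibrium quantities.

q₁* = q₂* = 102.33; P* = 102.33

Work:
Profit: π_i = P·q_i = (a - q_i - q_j)·q_i
FOC: ∂π_i/∂q_i = a - 2q_i - q_j = 0
Reaction function: q_i = (307 - q_j)/2
Symmetry: q* = 307/3 = 102.33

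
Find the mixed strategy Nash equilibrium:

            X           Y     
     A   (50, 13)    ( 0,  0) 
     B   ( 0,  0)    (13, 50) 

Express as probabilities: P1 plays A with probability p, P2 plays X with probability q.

p = 0.7937, q = 0.2063

Work:
Find probabilities that make opponent indifferent:
P2 chooses q to make P1 indifferent between A and B
P1 chooses p to make P2 indifferent between X and Y
Mixed NE: P1 plays (A: 0.7937, B: 0.2063), P2 plays (X: 0.2063, Y: 0.7937)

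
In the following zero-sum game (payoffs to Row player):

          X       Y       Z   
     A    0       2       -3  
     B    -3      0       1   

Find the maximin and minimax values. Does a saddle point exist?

Maximin = -3, Minimax = 0, Saddle: False

Work:
Row minimums: [-3, -3] → maximin = -3
Column maximums: [0, 2, 1] → minimax = 0
No saddle point (maximin ≠ minimax). Mixed strategy needed.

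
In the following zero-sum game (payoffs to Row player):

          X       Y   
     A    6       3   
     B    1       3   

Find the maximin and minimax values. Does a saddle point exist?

Maximin = 3, Minimax = 3, Saddle: True

Work:
Row minimums: [3, 1] → maximin = 3
Column maximums: [6, 3] → minimax = 3
Saddle point exists! Game value = 3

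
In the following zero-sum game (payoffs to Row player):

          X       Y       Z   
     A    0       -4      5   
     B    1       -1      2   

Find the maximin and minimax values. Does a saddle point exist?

Maximin = -1, Minimax = -1, Saddle: True

Work:
Row minimums: [-4, -1] → maximin = -1
Column maximums: [1, -1, 5] → minimax = -1
Saddle point exists! Game value = -1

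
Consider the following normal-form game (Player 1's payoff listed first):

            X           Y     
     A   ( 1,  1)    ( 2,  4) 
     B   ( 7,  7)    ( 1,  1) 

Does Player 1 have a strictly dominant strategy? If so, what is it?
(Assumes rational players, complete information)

No strictly dominant strategy exists for Player 1

Work:
A strategy strictly dominates another if it gives a strictly higher payoff against every opponent action. Compare each pair of P1's strategies column-by-column:
  A vs B: [1 vs 7, 2 vs 1] → A does not strictly dominate B (column X: 1 ≤ 7)
  B vs A: [7 vs 1, 1 vs 2] → B does not strictly dominate A (column Y: 1 ≤ 2)
No single strategy strictly dominates all others → no strictly dominant strategy.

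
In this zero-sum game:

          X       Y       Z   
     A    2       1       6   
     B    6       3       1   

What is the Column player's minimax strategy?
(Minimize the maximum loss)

Column should play Y, value = 3

Work:
Column player minimizes Row's maximum payoff:
Column X: max payoff to Row = 6
Column Y: max payoff to Row = 3
Column Z: max payoff to Row = 6
Minimum is 3, achieved by column Y.
Minimax strategy: Y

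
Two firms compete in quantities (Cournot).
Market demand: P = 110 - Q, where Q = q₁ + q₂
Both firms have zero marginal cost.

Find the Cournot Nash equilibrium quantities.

q₁* = q₂* = 36.67; P* = 36.67

Work:
Profit: π_i = P·q_i = (a - q_i - q_j)·q_i
FOC: ∂π_i/∂q_i = a - 2q_i - q_j = 0
Reaction function: q_i = (110 - q_j)/2
Symmetry: q* = 110/3 = 36.67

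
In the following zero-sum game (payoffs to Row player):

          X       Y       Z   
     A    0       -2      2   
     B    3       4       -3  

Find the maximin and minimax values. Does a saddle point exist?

Maximin = -2, Minimax = 2, Saddle: False

Work:
Row minimums: [-2, -3] → maximin = -2
Column maximums: [3, 4, 2] → minimax = 2
No saddle point (maximin ≠ minimax). Mixed strategy needed.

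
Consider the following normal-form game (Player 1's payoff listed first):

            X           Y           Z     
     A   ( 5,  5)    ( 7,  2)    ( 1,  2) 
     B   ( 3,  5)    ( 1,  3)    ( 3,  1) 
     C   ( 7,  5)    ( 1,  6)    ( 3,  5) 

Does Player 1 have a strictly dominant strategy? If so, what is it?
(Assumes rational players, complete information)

No strictly dominant strategy exists for Player 1

Work:
A strategy strictly dominates another if it gives a strictly higher payoff against every opponent action. Compare each pair of P1's strategies column-by-column:
  A vs B: [5 vs 3, 7 vs 1, 1 vs 3] → A does not strictly dominate B (column Z: 1 ≤ 3)
  A vs C: [5 vs 7, 7 vs 1, 1 vs 3] → A does not strictly dominate C (column X: 5 ≤ 7)
  B vs A: [3 vs 5, 1 vs 7, 3 vs 1] → B does not strictly dominate A (column X: 3 ≤ 5)
  B vs C: [3 vs 7, 1 vs 1, 3 vs 3] → B does not strictly dominate C (column X: 3 ≤ 7)
  C vs A: [7 vs 5, 1 vs 7, 3 vs 1] → C does not strictly dominate A (column Y: 1 ≤ 7)
  C vs B: [7 vs 3, 1 vs 1, 3 vs 3] → C does not strictly dominate B (column Y: 1 ≤ 1)
No single strategy strictly dominates all others → no strictly dominant strategy.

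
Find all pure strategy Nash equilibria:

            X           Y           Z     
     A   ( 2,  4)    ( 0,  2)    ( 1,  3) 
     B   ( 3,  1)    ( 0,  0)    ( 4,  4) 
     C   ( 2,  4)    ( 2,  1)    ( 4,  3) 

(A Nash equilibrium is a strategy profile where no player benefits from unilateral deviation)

Nash equilibrium: (B, Z)

Work:
Best responses:
  P1 vs X: payoffs [2, 3, 2] → best response B (payoff 3)
  P1 vs Y: payoffs [0, 0, 2] → best response C (payoff 2)
  P1 vs Z: payoffs [1, 4, 4] → best response B/C (payoff 4)
  P2 vs A: payoffs [4, 2, 3] → best response X (payoff 4)
  P2 vs B: payoffs [1, 0, 4] → best response Z (payoff 4)
  P2 vs C: payoffs [4, 1, 3] → best response X (payoff 4)
Mutual best responses: (B,Z) → Nash equilibria.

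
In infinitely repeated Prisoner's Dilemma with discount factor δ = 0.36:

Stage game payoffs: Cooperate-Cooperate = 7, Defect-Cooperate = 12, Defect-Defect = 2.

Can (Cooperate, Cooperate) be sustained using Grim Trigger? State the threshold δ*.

δ* = 0.5; since δ = 0.36 < 0.5, cooperation cannot be sustained

Work:
For Grim Trigger:
Cooperate forever: 7/(1-δ)
Defect then punished: 12 + 2·δ/(1-δ)
Need: 7/(1-δ) ≥ 12 + 2·δ/(1-δ)
Solving: δ ≥ (T-R)/(T-P) = (12-7)/(12-2) = 0.5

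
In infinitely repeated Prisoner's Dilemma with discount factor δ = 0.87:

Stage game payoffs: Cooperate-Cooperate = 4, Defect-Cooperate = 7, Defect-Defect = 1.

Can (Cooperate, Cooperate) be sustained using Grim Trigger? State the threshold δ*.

δ* = 0.5; since δ = 0.87 ≥ 0.5, cooperation can be sustained

Work:
For Grim Trigger:
Cooperate forever: 4/(1-δ)
Defect then punished: 7 + 1·δ/(1-δ)
Need: 4/(1-δ) ≥ 7 + 1·δ/(1-δ)
Solving: δ ≥ (T-R)/(T-P) = (7-4)/(7-1) = 0.5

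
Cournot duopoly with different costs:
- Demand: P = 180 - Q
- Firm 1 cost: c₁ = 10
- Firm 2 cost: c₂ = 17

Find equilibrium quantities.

q₁* = 59.0, q₂* = 52.0

Work:
Reaction: q₁ = (180 - 10 - q₂)/2
Reaction: q₂ = (180 - 17 - q₁)/2
Solve simultaneously:
q₁* = (180 - 2×10 + 17)/3 = 59.0
q₂* = (180 - 2×17 + 10)/3 = 52.0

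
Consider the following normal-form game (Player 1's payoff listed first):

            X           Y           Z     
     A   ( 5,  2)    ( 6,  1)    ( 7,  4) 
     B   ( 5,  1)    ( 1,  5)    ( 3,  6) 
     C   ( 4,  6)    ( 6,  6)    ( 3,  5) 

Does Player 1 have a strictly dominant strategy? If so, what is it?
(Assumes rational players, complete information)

No strictly dominant strategy exists for Player 1

Work:
A strategy strictly dominates another if it gives a strictly higher payoff against every opponent action. Compare each pair of P1's strategies column-by-column:
  A vs B: [5 vs 5, 6 vs 1, 7 vs 3] → A does not strictly dominate B (column X: 5 ≤ 5)
  A vs C: [5 vs 4, 6 vs 6, 7 vs 3] → A does not strictly dominate C (column Y: 6 ≤ 6)
  B vs A: [5 vs 5, 1 vs 6, 3 vs 7] → B does not strictly dominate A (column X: 5 ≤ 5)
  B vs C: [5 vs 4, 1 vs 6, 3 vs 3] → B does not strictly dominate C (column Y: 1 ≤ 6)
  C vs A: [4 vs 5, 6 vs 6, 3 vs 7] → C does not strictly dominate A (column X: 4 ≤ 5)
  C vs B: [4 vs 5, 6 vs 1, 3 vs 3] → C does not strictly dominate B (column X: 4 ≤ 5)
No single strategy strictly dominates all others → no strictly dominant strategy.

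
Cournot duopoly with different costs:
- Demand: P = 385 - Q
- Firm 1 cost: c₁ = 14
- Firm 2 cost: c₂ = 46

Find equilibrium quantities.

q₁* = 134.33, q₂* = 102.33

Work:
Reaction: q₁ = (385 - 14 - q₂)/2
Reaction: q₂ = (385 - 46 - q₁)/2
Solve simultaneously:
q₁* = (385 - 2×14 + 46)/3 = 134.33
q₂* = (385 - 2×46 + 14)/3 = 102.33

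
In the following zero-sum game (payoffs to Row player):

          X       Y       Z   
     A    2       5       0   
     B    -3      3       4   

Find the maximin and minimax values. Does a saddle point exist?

Maximin = 0, Minimax = 2, Saddle: False

Work:
Row minimums: [0, -3] → maximin = 0
Column maximums: [2, 5, 4] → minimax = 2
No saddle point (maximin ≠ minimax). Mixed strategy needed.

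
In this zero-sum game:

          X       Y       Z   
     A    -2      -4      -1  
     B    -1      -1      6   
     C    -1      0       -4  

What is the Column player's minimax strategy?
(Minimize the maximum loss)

Column should play X, value = -1

Work:
Column player minimizes Row's maximum payoff:
Column X: max payoff to Row = -1
Column Y: max payoff to Row = 0
Column Z: max payoff to Row = 6
Minimum is -1, achieved by column X.
Minimax strategy: X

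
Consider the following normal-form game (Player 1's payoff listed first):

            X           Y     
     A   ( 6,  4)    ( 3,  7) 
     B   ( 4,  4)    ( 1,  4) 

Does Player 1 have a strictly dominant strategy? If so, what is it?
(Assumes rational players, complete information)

Yes, Player 1's strictly dominant strategy is A

Work:
A strategy strictly dominates another if it gives a strictly higher payoff against every opponent action. Compare each pair of P1's strategies column-by-column:
  A vs B: [6 vs 4, 3 vs 1] → A strictly dominates B
  B vs A: [4 vs 6, 1 vs 3] → B does not strictly dominate A (column X: 4 ≤ 6)
A strictly dominates every other strategy → strictly dominant.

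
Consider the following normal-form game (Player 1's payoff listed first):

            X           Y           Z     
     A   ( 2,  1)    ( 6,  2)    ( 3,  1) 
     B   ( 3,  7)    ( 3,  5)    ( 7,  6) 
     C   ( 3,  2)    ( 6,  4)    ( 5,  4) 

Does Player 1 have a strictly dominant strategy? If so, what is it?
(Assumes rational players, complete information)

No strictly dominant strategy exists for Player 1

Work:
A strategy strictly dominates another if it gives a strictly higher payoff against every opponent action. Compare each pair of P1's strategies column-by-column:
  A vs B: [2 vs 3, 6 vs 3, 3 vs 7] → A does not strictly dominate B (column X: 2 ≤ 3)
  A vs C: [2 vs 3, 6 vs 6, 3 vs 5] → A does not strictly dominate C (column X: 2 ≤ 3)
  B vs A: [3 vs 2, 3 vs 6, 7 vs 3] → B does not strictly dominate A (column Y: 3 ≤ 6)
  B vs C: [3 vs 3, 3 vs 6, 7 vs 5] → B does not strictly dominate C (column X: 3 ≤ 3)
  C vs A: [3 vs 2, 6 vs 6, 5 vs 3] → C does not strictly dominate A (column Y: 6 ≤ 6)
  C vs B: [3 vs 3, 6 vs 3, 5 vs 7] → C does not strictly dominate B (column X: 3 ≤ 3)
No single strategy strictly dominates all others → no strictly dominant strategy.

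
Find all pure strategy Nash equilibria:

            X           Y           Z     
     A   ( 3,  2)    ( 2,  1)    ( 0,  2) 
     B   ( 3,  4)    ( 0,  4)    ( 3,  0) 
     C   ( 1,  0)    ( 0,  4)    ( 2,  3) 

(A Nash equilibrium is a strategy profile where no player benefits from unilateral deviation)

Nash equilibrium: (A, X), (B, X)

Work:
Best responses:
  P1 vs X: payoffs [3, 3, 1] → best response A/B (payoff 3)
  P1 vs Y: payoffs [2, 0, 0] → best response A (payoff 2)
  P1 vs Z: payoffs [0, 3, 2] → best response B (payoff 3)
  P2 vs A: payoffs [2, 1, 2] → best response X/Z (payoff 2)
  P2 vs B: payoffs [4, 4, 0] → best response X/Y (payoff 4)
  P2 vs C: payoffs [0, 4, 3] → best response Y (payoff 4)
Mutual best responses: (A,X), (B,X) → Nash equilibria.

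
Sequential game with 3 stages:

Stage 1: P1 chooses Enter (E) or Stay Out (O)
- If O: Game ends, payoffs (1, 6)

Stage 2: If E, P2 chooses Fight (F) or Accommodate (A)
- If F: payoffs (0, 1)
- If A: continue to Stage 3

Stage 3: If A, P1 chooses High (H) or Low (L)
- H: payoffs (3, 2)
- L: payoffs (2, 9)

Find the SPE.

SPE: (E, A, H); Outcome (3, 2)

Work:
Stage 3: P1 chooses H (3 vs 2)
Stage 2: P2: F->1, A->2 (anticipating H). Choose A
Stage 1: P1: O->1, E->3 (anticipating A, H). Choose E
SPE path: E -> A -> H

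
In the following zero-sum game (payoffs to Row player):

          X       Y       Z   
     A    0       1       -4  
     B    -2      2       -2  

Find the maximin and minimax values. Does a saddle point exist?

Maximin = -2, Minimax = -2, Saddle: True

Work:
Row minimums: [-4, -2] → maximin = -2
Column maximums: [0, 2, -2] → minimax = -2
Saddle point exists! Game value = -2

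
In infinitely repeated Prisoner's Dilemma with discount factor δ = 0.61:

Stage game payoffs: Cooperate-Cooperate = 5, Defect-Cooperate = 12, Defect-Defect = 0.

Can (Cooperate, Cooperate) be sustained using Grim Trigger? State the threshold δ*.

δ* = 0.5833; since δ = 0.61 ≥ 0.5833, cooperation can be sustained

Work:
For Grim Trigger:
Cooperate forever: 5/(1-δ)
Defect then punished: 12 + 0·δ/(1-δ)
Need: 5/(1-δ) ≥ 12 + 0·δ/(1-δ)
Solving: δ ≥ (T-R)/(T-P) = (12-5)/(12-0) = 0.5833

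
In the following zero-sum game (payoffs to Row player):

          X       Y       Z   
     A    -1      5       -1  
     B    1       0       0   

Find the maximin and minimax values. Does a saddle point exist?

Maximin = 0, Minimax = 0, Saddle: True

Work:
Row minimums: [-1, 0] → maximin = 0
Column maximums: [1, 5, 0] → minimax = 0
Saddle point exists! Game value = 0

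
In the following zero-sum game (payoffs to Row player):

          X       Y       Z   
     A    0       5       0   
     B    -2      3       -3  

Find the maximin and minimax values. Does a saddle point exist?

Maximin = 0, Minimax = 0, Saddle: True

Work:
Row minimums: [0, -3] → maximin = 0
Column maximums: [0, 5, 0] → minimax = 0
Saddle point exists! Game value = 0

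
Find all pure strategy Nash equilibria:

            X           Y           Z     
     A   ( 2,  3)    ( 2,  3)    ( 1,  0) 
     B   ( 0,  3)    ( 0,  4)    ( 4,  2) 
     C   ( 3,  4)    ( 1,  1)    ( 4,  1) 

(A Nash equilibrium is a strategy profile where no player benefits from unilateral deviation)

Nash equilibrium: (A, Y), (C, X)

Work:
Best responses:
  P1 vs X: payoffs [2, 0, 3] → best response C (payoff 3)
  P1 vs Y: payoffs [2, 0, 1] → best response A (payoff 2)
  P1 vs Z: payoffs [1, 4, 4] → best response B/C (payoff 4)
  P2 vs A: payoffs [3, 3, 0] → best response X/Y (payoff 3)
  P2 vs B: payoffs [3, 4, 2] → best response Y (payoff 4)
  P2 vs C: payoffs [4, 1, 1] → best response X (payoff 4)
Mutual best responses: (A,Y), (C,X) → Nash equilibria.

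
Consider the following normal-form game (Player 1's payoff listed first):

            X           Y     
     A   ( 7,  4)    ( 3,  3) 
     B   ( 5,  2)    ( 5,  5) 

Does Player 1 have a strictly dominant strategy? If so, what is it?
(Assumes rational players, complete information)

No strictly dominant strategy exists for Player 1

Work:
A strategy strictly dominates another if it gives a strictly higher payoff against every opponent action. Compare each pair of P1's strategies column-by-column:
  A vs B: [7 vs 5, 3 vs 5] → A does not strictly dominate B (column Y: 3 ≤ 5)
  B vs A: [5 vs 7, 5 vs 3] → B does not strictly dominate A (column X: 5 ≤ 7)
No single strategy strictly dominates all others → no strictly dominant strategy.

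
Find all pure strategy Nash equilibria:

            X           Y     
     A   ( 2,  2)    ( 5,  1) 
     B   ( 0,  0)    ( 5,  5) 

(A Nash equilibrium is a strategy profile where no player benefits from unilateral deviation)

Nash equilibrium: (A, X), (B, Y)

Work:
Best responses:
  P1 vs X: payoffs [2, 0] → best response A (payoff 2)
  P1 vs Y: payoffs [5, 5] → best response A/B (payoff 5)
  P2 vs A: payoffs [2, 1] → best response X (payoff 2)
  P2 vs B: payoffs [0, 5] → best response Y (payoff 5)
Mutual best responses: (A,X), (B,Y) → Nash equilibria.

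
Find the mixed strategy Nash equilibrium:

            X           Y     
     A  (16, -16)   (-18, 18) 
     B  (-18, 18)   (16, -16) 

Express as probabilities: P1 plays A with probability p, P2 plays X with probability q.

p = 0.5, q = 0.5

Work:
Find probabilities that make opponent indifferent:
P2 chooses q to make P1 indifferent between A and B
P1 chooses p to make P2 indifferent between X and Y
Mixed NE: P1 plays (A: 0.5, B: 0.5), P2 plays (X: 0.5, Y: 0.5)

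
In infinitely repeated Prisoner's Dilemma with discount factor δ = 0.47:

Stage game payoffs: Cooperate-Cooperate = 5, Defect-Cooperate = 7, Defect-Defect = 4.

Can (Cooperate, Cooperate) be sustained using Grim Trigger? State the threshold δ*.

δ* = 0.6667; since δ = 0.47 < 0.6667, cooperation cannot be sustained

Work:
For Grim Trigger:
Cooperate forever: 5/(1-δ)
Defect then punished: 7 + 4·δ/(1-δ)
Need: 5/(1-δ) ≥ 7 + 4·δ/(1-δ)
Solving: δ ≥ (T-R)/(T-P) = (7-5)/(7-4) = 0.6667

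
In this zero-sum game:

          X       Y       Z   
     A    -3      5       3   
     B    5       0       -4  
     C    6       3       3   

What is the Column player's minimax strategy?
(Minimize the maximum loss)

Column should play Z, value = 3

Work:
Column player minimizes Row's maximum payoff:
Column X: max payoff to Row = 6
Column Y: max payoff to Row = 5
Column Z: max payoff to Row = 3
Minimum is 3, achieved by column Z.
Minimax strategy: Z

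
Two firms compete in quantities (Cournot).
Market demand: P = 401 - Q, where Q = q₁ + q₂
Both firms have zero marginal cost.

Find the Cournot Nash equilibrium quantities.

q₁* = q₂* = 133.67; P* = 133.67

Work:
Profit: π_i = P·q_i = (a - q_i - q_j)·q_i
FOC: ∂π_i/∂q_i = a - 2q_i - q_j = 0
Reaction function: q_i = (401 - q_j)/2
Symmetry: q* = 401/3 = 133.67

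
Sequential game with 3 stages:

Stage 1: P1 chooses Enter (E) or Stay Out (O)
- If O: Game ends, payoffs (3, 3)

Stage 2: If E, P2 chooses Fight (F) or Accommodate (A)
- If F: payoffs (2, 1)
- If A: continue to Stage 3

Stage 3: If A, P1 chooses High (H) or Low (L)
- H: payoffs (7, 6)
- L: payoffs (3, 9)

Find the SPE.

SPE: (E, A, H); Outcome (7, 6)

Work:
Stage 3: P1 chooses H (7 vs 3)
Stage 2: P2: F->1, A->6 (anticipating H). Choose A
Stage 1: P1: O->3, E->7 (anticipating A, H). Choose E
SPE path: E -> A -> H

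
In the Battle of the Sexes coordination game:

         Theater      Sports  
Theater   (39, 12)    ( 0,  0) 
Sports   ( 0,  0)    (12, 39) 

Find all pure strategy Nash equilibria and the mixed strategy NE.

Pure NE: (Theater, Theater) and (Sports, Sports); Mixed NE: p = 0.7647, q = 0.2353

Work:
Check pure NE:
(Theater, Theater): (39, 12) - no unilateral deviation beneficial
(Sports, Sports): (12, 39) - no unilateral deviation beneficial
Mixed NE: P1 plays Theater with p = 0.7647, P2 plays Theater with q = 0.2353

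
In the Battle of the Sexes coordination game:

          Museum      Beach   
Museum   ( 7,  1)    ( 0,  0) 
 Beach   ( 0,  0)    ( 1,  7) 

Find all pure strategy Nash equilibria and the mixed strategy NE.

Pure NE: (Museum, Museum) and (Beach, Beach); Mixed NE: p = 0.875, q = 0.125

Work:
Check pure NE:
(Museum, Museum): (7, 1) - no unilateral deviation beneficial
(Beach, Beach): (1, 7) - no unilateral deviation beneficial
Mixed NE: P1 plays Museum with p = 0.875, P2 plays Museum with q = 0.125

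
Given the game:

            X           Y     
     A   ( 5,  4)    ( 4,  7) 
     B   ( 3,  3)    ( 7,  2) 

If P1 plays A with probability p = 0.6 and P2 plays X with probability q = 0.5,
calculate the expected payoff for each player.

E[P1] = 4.7, E[P2] = 4.3

Work:
E[P1] = p·q·π₁(A,X) + p·(1-q)·π₁(A,Y) + (1-p)·q·π₁(B,X) + (1-p)·(1-q)·π₁(B,Y)
= 0.6·0.5·5 + 0.6·0.5·4 + 0.4·0.5·3 + 0.4·0.5·7
= 4.7

E[P2] = 4.3 (similar calculation)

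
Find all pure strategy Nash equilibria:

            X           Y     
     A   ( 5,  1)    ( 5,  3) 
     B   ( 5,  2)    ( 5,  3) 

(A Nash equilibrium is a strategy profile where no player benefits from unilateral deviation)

Nash equilibrium: (A, Y), (B, Y)

Work:
Best responses:
  P1 vs X: payoffs [5, 5] → best response A/B (payoff 5)
  P1 vs Y: payoffs [5, 5] → best response A/B (payoff 5)
  P2 vs A: payoffs [1, 3] → best response Y (payoff 3)
  P2 vs B: payoffs [2, 3] → best response Y (payoff 3)
Mutual best responses: (A,Y), (B,Y) → Nash equilibria.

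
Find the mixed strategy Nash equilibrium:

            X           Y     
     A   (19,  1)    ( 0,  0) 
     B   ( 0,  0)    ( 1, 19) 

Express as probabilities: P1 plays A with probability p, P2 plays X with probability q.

p = 0.95, q = 0.05

Work:
Find probabilities that make opponent indifferent:
P2 chooses q to make P1 indifferent between A and B
P1 chooses p to make P2 indifferent between X and Y
Mixed NE: P1 plays (A: 0.95, B: 0.05), P2 plays (X: 0.05, Y: 0.95)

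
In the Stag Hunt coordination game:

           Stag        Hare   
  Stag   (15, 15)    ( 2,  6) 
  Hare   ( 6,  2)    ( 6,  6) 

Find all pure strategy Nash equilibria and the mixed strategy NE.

Pure NE: (Stag, Stag) and (Hare, Hare); Mixed NE: p = 0.3077, q = 0.3077

Work:
Check pure NE:
(Stag, Stag): (15, 15) - no unilateral deviation beneficial
(Hare, Hare): (6, 6) - no unilateral deviation beneficial
Mixed NE: P1 plays Stag with p = 0.3077, P2 plays Stag with q = 0.3077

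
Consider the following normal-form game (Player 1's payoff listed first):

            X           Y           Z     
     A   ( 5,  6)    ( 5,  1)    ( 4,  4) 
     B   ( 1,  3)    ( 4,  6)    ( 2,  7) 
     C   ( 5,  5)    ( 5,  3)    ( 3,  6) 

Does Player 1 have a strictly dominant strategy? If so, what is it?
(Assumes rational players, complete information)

No strictly dominant strategy exists for Player 1

Work:
A strategy strictly dominates another if it gives a strictly higher payoff against every opponent action. Compare each pair of P1's strategies column-by-column:
  A vs B: [5 vs 1, 5 vs 4, 4 vs 2] → A strictly dominates B
  A vs C: [5 vs 5, 5 vs 5, 4 vs 3] → A does not strictly dominate C (column X: 5 ≤ 5)
  B vs A: [1 vs 5, 4 vs 5, 2 vs 4] → B does not strictly dominate A (column X: 1 ≤ 5)
  B vs C: [1 vs 5, 4 vs 5, 2 vs 3] → B does not strictly dominate C (column X: 1 ≤ 5)
  C vs A: [5 vs 5, 5 vs 5, 3 vs 4] → C does not strictly dominate A (column X: 5 ≤ 5)
  C vs B: [5 vs 1, 5 vs 4, 3 vs 2] → C strictly dominates B
No single strategy strictly dominates all others → no strictly dominant strategy.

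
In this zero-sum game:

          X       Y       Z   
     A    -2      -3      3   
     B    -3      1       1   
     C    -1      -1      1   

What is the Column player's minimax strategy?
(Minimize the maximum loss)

Column should play X, value = -1

Work:
Column player minimizes Row's maximum payoff:
Column X: max payoff to Row = -1
Column Y: max payoff to Row = 1
Column Z: max payoff to Row = 3
Minimum is -1, achieved by column X.
Minimax strategy: X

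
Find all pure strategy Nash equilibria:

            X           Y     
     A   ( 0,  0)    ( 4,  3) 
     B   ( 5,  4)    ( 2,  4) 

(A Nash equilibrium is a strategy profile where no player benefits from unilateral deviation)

Nash equilibrium: (A, Y), (B, X)

Work:
Best responses:
  P1 vs X: payoffs [0, 5] → best response B (payoff 5)
  P1 vs Y: payoffs [4, 2] → best response A (payoff 4)
  P2 vs A: payoffs [0, 3] → best response Y (payoff 3)
  P2 vs B: payoffs [4, 4] → best response X/Y (payoff 4)
Mutual best responses: (A,Y), (B,X) → Nash equilibria.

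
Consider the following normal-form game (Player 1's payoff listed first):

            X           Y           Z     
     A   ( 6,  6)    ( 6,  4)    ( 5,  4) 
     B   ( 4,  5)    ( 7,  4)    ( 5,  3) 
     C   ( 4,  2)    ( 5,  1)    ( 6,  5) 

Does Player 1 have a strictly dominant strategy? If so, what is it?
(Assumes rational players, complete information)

No strictly dominant strategy exists for Player 1

Work:
A strategy strictly dominates another if it gives a strictly higher payoff against every opponent action. Compare each pair of P1's strategies column-by-column:
  A vs B: [6 vs 4, 6 vs 7, 5 vs 5] → A does not strictly dominate B (column Y: 6 ≤ 7)
  A vs C: [6 vs 4, 6 vs 5, 5 vs 6] → A does not strictly dominate C (column Z: 5 ≤ 6)
  B vs A: [4 vs 6, 7 vs 6, 5 vs 5] → B does not strictly dominate A (column X: 4 ≤ 6)
  B vs C: [4 vs 4, 7 vs 5, 5 vs 6] → B does not strictly dominate C (column X: 4 ≤ 4)
  C vs A: [4 vs 6, 5 vs 6, 6 vs 5] → C does not strictly dominate A (column X: 4 ≤ 6)
  C vs B: [4 vs 4, 5 vs 7, 6 vs 5] → C does not strictly dominate B (column X: 4 ≤ 4)
No single strategy strictly dominates all others → no strictly dominant strategy.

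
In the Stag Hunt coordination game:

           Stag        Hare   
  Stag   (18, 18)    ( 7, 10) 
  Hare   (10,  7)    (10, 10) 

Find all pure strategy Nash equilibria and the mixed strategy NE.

Pure NE: (Stag, Stag) and (Hare, Hare); Mixed NE: p = 0.2727, q = 0.2727

Work:
Check pure NE:
(Stag, Stag): (18, 18) - no unilateral deviation beneficial
(Hare, Hare): (10, 10) - no unilateral deviation beneficial
Mixed NE: P1 plays Stag with p = 0.2727, P2 plays Stag with q = 0.2727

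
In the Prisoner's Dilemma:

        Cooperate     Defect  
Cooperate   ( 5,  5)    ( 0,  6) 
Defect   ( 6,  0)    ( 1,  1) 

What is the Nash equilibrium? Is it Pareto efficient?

(Defect, Defect) is NE; not Pareto efficient

Work:
Defect dominates Cooperate for both players:
If P2 cooperates: Defect (6) > Cooperate (5)
If P2 defects: Defect (1) > Cooperate (0)
NE: (Defect, Defect) with payoff (1, 1)
But (Cooperate, Cooperate) = (5, 5) Pareto dominates (1, 1)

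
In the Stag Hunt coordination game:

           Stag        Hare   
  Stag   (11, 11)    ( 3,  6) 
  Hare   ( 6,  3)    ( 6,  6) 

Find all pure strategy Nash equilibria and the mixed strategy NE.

Pure NE: (Stag, Stag) and (Hare, Hare); Mixed NE: p = 0.375, q = 0.375

Work:
Check pure NE:
(Stag, Stag): (11, 11) - no unilateral deviation beneficial
(Hare, Hare): (6, 6) - no unilateral deviation beneficial
Mixed NE: P1 plays Stag with p = 0.375, P2 plays Stag with q = 0.375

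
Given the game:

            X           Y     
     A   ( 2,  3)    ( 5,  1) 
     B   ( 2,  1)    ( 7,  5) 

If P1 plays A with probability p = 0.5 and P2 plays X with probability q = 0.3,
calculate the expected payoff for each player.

E[P1] = 4.8, E[P2] = 2.7

Work:
E[P1] = p·q·π₁(A,X) + p·(1-q)·π₁(A,Y) + (1-p)·q·π₁(B,X) + (1-p)·(1-q)·π₁(B,Y)
= 0.5·0.3·2 + 0.5·0.7·5 + 0.5·0.3·2 + 0.5·0.7·7
= 4.8

E[P2] = 2.7 (similar calculation)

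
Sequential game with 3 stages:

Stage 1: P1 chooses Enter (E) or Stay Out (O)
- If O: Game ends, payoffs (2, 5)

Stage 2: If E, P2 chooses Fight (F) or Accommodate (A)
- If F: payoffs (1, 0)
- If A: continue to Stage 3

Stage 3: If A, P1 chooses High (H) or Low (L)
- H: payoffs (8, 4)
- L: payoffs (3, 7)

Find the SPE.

SPE: (E, A, H); Outcome (8, 4)

Work:
Stage 3: P1 chooses H (8 vs 3)
Stage 2: P2: F->0, A->4 (anticipating H). Choose A
Stage 1: P1: O->2, E->8 (anticipating A, H). Choose E
SPE path: E -> A -> H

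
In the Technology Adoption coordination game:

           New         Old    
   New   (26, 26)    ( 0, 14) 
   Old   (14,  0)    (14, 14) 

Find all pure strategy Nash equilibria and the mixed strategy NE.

Pure NE: (New, New) and (Old, Old); Mixed NE: p = 0.5385, q = 0.5385

Work:
Check pure NE:
(New, New): (26, 26) - no unilateral deviation beneficial
(Old, Old): (14, 14) - no unilateral deviation beneficial
Mixed NE: P1 plays New with p = 0.5385, P2 plays New with q = 0.5385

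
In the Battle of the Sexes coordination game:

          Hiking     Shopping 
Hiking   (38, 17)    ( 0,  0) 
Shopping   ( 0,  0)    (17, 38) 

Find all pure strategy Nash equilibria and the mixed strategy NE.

Pure NE: (Hiking, Hiking) and (Shopping, Shopping); Mixed NE: p = 0.6909, q = 0.3091

Work:
Check pure NE:
(Hiking, Hiking): (38, 17) - no unilateral deviation beneficial
(Shopping, Shopping): (17, 38) - no unilateral deviation beneficial
Mixed NE: P1 plays Hiking with p = 0.6909, P2 plays Hiking with q = 0.3091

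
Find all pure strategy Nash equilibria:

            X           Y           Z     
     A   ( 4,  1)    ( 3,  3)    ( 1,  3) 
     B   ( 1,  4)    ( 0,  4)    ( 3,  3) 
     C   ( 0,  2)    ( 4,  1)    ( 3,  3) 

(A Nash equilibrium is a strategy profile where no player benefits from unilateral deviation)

Nash equilibrium: (C, Z)

Work:
Best responses:
  P1 vs X: payoffs [4, 1, 0] → best response A (payoff 4)
  P1 vs Y: payoffs [3, 0, 4] → best response C (payoff 4)
  P1 vs Z: payoffs [1, 3, 3] → best response B/C (payoff 3)
  P2 vs A: payoffs [1, 3, 3] → best response Y/Z (payoff 3)
  P2 vs B: payoffs [4, 4, 3] → best response X/Y (payoff 4)
  P2 vs C: payoffs [2, 1, 3] → best response Z (payoff 3)
Mutual best responses: (C,Z) → Nash equilibria.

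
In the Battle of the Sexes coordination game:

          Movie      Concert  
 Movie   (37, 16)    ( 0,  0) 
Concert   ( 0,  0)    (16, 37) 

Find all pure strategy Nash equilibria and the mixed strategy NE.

Pure NE: (Movie, Movie) and (Concert, Concert); Mixed NE: p = 0.6981, q = 0.3019

Work:
Check pure NE:
(Movie, Movie): (37, 16) - no unilateral deviation beneficial
(Concert, Concert): (16, 37) - no unilateral deviation beneficial
Mixed NE: P1 plays Movie with p = 0.6981, P2 plays Movie with q = 0.3019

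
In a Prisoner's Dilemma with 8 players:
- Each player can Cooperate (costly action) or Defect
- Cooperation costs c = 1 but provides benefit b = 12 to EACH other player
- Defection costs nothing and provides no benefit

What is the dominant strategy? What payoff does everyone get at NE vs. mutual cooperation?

Dominant: Defect; NE payoff = 0; Coop payoff = 83

Work:
Defect dominates (saves cost c = 1, benefit to others is external)
NE: All defect → everyone gets 0
If all cooperate: each receives (7)×12 - 1 = 83
Social dilemma: 83 > 0 but NE gives 0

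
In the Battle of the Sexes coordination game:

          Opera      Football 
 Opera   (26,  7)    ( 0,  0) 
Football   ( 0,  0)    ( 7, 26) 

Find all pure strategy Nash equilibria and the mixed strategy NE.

Pure NE: (Opera, Opera) and (Football, Football); Mixed NE: p = 0.7879, q = 0.2121

Work:
Check pure NE:
(Opera, Opera): (26, 7) - no unilateral deviation beneficial
(Football, Football): (7, 26) - no unilateral deviation beneficial
Mixed NE: P1 plays Opera with p = 0.7879, P2 plays Opera with q = 0.2121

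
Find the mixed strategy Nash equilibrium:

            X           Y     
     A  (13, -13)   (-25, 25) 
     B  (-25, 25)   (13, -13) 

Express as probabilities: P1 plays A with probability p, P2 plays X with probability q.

p = 0.5, q = 0.5

Work:
Find probabilities that make opponent indifferent:
P2 chooses q to make P1 indifferent between A and B
P1 chooses p to make P2 indifferent between X and Y
Mixed NE: P1 plays (A: 0.5, B: 0.5), P2 plays (X: 0.5, Y: 0.5)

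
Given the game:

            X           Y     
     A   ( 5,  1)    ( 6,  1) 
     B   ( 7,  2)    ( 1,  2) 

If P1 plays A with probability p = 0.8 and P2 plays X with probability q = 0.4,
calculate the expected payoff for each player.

E[P1] = 5.16, E[P2] = 1.2

Work:
E[P1] = p·q·π₁(A,X) + p·(1-q)·π₁(A,Y) + (1-p)·q·π₁(B,X) + (1-p)·(1-q)·π₁(B,Y)
= 0.8·0.4·5 + 0.8·0.6·6 + 0.2·0.4·7 + 0.2·0.6·1
= 5.16

E[P2] = 1.2 (similar calculation)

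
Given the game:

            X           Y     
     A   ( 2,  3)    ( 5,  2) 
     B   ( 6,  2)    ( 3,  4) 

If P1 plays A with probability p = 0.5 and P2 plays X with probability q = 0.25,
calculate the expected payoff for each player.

E[P1] = 4.0, E[P2] = 2.875

Work:
E[P1] = p·q·π₁(A,X) + p·(1-q)·π₁(A,Y) + (1-p)·q·π₁(B,X) + (1-p)·(1-q)·π₁(B,Y)
= 0.5·0.25·2 + 0.5·0.75·5 + 0.5·0.25·6 + 0.5·0.75·3
= 4.0

E[P2] = 2.875 (similar calculation)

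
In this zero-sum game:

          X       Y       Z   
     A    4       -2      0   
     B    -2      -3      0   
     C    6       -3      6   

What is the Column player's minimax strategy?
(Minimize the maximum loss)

Column should play Y, value = -2

Work:
Column player minimizes Row's maximum payoff:
Column X: max payoff to Row = 6
Column Y: max payoff to Row = -2
Column Z: max payoff to Row = 6
Minimum is -2, achieved by column Y.
Minimax strategy: Y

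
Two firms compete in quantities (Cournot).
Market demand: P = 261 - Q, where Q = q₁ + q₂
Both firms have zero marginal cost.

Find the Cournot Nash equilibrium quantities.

q₁* = q₂* = 87.0; P* = 87.0

Work:
Profit: π_i = P·q_i = (a - q_i - q_j)·q_i
FOC: ∂π_i/∂q_i = a - 2q_i - q_j = 0
Reaction function: q_i = (261 - q_j)/2
Symmetry: q* = 261/3 = 87.0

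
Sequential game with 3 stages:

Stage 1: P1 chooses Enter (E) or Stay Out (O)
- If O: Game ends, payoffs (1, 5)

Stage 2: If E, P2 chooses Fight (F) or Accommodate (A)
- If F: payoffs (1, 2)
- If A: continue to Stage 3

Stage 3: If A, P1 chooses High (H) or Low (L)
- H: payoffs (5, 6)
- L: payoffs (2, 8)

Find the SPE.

SPE: (E, A, H); Outcome (5, 6)

Work:
Stage 3: P1 chooses H (5 vs 2)
Stage 2: P2: F->2, A->6 (anticipating H). Choose A
Stage 1: P1: O->1, E->5 (anticipating A, H). Choose E
SPE path: E -> A -> H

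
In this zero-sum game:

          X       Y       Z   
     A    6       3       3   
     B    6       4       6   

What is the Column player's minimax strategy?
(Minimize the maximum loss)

Column should play Y, value = 4

Work:
Column player minimizes Row's maximum payoff:
Column X: max payoff to Row = 6
Column Y: max payoff to Row = 4
Column Z: max payoff to Row = 6
Minimum is 4, achieved by column Y.
Minimax strategy: Y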